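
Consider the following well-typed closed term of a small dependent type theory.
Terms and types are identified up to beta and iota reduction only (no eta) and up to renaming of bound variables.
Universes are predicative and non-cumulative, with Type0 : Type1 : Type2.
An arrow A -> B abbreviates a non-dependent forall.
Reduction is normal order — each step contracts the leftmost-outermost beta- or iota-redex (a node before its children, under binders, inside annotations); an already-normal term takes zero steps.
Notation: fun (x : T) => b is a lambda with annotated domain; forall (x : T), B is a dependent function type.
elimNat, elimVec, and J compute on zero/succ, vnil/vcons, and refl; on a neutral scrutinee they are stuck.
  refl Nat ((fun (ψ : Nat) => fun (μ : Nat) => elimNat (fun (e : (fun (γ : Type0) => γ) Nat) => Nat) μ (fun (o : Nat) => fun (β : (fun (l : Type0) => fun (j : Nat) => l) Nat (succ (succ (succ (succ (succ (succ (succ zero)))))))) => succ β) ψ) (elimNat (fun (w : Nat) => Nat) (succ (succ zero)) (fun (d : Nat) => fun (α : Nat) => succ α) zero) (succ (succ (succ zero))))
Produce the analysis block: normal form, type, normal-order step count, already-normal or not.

reduced normal form:
  refl Nat (succ (succ (succ (succ (succ zero)))))
inferred type:
  Eq Nat (succ (succ (succ (succ (succ zero))))) (succ (succ (succ (succ (succ zero)))))
steps to reach normal form (normal order): 13
already normal: no
first contracted redex: a beta-redex


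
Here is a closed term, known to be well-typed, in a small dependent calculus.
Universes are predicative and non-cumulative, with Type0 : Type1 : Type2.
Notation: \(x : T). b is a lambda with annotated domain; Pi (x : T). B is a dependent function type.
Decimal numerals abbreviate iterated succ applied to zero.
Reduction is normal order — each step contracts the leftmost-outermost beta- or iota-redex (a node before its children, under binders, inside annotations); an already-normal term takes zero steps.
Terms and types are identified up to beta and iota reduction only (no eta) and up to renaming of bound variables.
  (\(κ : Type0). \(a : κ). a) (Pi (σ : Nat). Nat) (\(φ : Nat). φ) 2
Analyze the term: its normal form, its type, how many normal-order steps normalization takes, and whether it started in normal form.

normal form:
  2
type:
  Nat
reduction steps (normal order): 3
already normal: no
first contracted redex: a beta-redex


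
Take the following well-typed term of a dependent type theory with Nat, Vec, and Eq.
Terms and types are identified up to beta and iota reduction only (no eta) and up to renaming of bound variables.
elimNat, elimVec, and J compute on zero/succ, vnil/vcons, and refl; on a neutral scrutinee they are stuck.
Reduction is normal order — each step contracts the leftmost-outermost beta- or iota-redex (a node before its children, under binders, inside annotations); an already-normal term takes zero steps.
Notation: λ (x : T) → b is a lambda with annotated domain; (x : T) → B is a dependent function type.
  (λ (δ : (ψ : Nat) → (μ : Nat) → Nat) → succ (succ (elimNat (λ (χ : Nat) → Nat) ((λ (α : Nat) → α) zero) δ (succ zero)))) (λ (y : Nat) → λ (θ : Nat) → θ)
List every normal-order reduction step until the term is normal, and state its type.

normal-order reduction:
  (λ (δ : (ψ : Nat) → (μ : Nat) → Nat) → succ (succ (elimNat (λ (χ : Nat) → Nat) ((λ (α : Nat) → α) zero) δ (succ zero)))) (λ (y : Nat) → λ (θ : Nat) → θ)
  ~> succ (succ (elimNat (λ (δ : Nat) → Nat) ((λ (ψ : Nat) → ψ) zero) (λ (μ : Nat) → λ (χ : Nat) → χ) (succ zero)))
  ~> succ (succ ((λ (δ : Nat) → λ (ψ : Nat) → ψ) zero (elimNat (λ (μ : Nat) → Nat) ((λ (χ : Nat) → χ) zero) (λ (α : Nat) → λ (y : Nat) → y) zero)))
  ~> succ (succ ((λ (δ : Nat) → δ) (elimNat (λ (ψ : Nat) → Nat) ((λ (μ : Nat) → μ) zero) (λ (χ : Nat) → λ (α : Nat) → α) zero)))
  ~> succ (succ (elimNat (λ (δ : Nat) → Nat) ((λ (ψ : Nat) → ψ) zero) (λ (μ : Nat) → λ (χ : Nat) → χ) zero))
  ~> succ (succ ((λ (δ : Nat) → δ) zero))
  ~> succ (succ zero)
inferred type:
  Nat


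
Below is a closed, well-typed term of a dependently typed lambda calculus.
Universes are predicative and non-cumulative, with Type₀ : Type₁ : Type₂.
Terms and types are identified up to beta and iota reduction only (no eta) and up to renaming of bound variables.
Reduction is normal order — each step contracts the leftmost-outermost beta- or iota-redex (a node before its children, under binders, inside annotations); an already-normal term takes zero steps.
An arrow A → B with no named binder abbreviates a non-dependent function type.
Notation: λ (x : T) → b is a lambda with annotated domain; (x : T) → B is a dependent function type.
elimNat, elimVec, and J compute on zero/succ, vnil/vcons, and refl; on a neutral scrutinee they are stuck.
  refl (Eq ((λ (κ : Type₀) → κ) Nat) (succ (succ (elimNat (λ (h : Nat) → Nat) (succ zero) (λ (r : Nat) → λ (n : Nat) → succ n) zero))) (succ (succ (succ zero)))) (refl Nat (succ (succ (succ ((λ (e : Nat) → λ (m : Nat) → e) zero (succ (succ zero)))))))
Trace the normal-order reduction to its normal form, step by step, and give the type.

reduction (normal order):
  refl (Eq ((λ (κ : Type₀) → κ) Nat) (succ (succ (elimNat (λ (h : Nat) → Nat) (succ zero) (λ (r : Nat) → λ (n : Nat) → succ n) zero))) (succ (succ (succ zero)))) (refl Nat (succ (succ (succ ((λ (e : Nat) → λ (m : Nat) → e) zero (succ (succ zero)))))))
  ~> refl (Eq Nat (succ (succ (elimNat (λ (κ : Nat) → Nat) (succ zero) (λ (h : Nat) → λ (r : Nat) → succ r) zero))) (succ (succ (succ zero)))) (refl Nat (succ (succ (succ ((λ (n : Nat) → λ (e : Nat) → n) zero (succ (succ zero)))))))
  ~> refl (Eq Nat (succ (succ (succ zero))) (succ (succ (succ zero)))) (refl Nat (succ (succ (succ ((λ (κ : Nat) → λ (h : Nat) → κ) zero (succ (succ zero)))))))
  ~> refl (Eq Nat (succ (succ (succ zero))) (succ (succ (succ zero)))) (refl Nat (succ (succ (succ ((λ (κ : Nat) → zero) (succ (succ zero)))))))
  ~> refl (Eq Nat (succ (succ (succ zero))) (succ (succ (succ zero)))) (refl Nat (succ (succ (succ zero))))
type:
  Eq (Eq Nat (succ (succ (succ zero))) (succ (succ (succ zero)))) (refl Nat (succ (succ (succ zero)))) (refl Nat (succ (succ (succ zero))))


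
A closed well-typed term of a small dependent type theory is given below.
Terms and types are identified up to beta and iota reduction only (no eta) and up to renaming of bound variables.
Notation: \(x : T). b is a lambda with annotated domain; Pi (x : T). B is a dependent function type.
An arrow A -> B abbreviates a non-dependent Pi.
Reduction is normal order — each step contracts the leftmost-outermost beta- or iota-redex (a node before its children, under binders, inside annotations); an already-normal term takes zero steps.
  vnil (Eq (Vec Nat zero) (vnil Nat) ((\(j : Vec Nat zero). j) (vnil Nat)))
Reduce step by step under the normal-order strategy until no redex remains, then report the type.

normal-order reduction sequence:
  vnil (Eq (Vec Nat zero) (vnil Nat) ((\(j : Vec Nat zero). j) (vnil Nat)))
  ~> vnil (Eq (Vec Nat zero) (vnil Nat) (vnil Nat))
type:
  Vec (Eq (Vec Nat zero) (vnil Nat) (vnil Nat)) zero


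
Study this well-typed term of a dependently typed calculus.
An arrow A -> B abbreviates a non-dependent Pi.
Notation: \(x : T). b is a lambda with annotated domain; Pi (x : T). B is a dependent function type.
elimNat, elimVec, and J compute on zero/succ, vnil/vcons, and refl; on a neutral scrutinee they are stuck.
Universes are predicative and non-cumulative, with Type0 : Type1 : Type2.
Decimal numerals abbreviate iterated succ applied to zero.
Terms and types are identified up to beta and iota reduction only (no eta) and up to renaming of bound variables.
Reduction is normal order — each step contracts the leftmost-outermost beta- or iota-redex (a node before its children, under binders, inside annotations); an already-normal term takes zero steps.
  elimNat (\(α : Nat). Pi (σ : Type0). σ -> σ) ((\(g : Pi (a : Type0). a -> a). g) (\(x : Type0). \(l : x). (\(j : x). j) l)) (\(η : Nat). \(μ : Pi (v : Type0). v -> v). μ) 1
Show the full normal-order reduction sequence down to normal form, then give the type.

reduction (normal order):
  elimNat (\(α : Nat). Pi (σ : Type0). σ -> σ) ((\(g : Pi (a : Type0). a -> a). g) (\(x : Type0). \(l : x). (\(j : x). j) l)) (\(η : Nat). \(μ : Pi (v : Type0). v -> v). μ) 1
  ~> (\(α : Nat). \(σ : Pi (g : Type0). g -> g). σ) 0 (elimNat (\(a : Nat). Pi (x : Type0). x -> x) ((\(l : Pi (j : Type0). j -> j). l) (\(η : Type0). \(μ : η). (\(v : η). v) μ)) (\(γ : Nat). \(h : Pi (m : Type0). m -> m). h) 0)
  ~> (\(α : Pi (σ : Type0). σ -> σ). α) (elimNat (\(g : Nat). Pi (a : Type0). a -> a) ((\(x : Pi (l : Type0). l -> l). x) (\(j : Type0). \(η : j). (\(μ : j). μ) η)) (\(v : Nat). \(γ : Pi (h : Type0). h -> h). γ) 0)
  ~> elimNat (\(α : Nat). Pi (σ : Type0). σ -> σ) ((\(g : Pi (a : Type0). a -> a). g) (\(x : Type0). \(l : x). (\(j : x). j) l)) (\(η : Nat). \(μ : Pi (v : Type0). v -> v). μ) 0
  ~> (\(α : Pi (σ : Type0). σ -> σ). α) (\(g : Type0). \(a : g). (\(x : g). x) a)
  ~> \(α : Type0). \(σ : α). (\(g : α). g) σ
  ~> \(α : Type0). \(σ : α). σ
the term's type:
  Pi (α : Type0). α -> α


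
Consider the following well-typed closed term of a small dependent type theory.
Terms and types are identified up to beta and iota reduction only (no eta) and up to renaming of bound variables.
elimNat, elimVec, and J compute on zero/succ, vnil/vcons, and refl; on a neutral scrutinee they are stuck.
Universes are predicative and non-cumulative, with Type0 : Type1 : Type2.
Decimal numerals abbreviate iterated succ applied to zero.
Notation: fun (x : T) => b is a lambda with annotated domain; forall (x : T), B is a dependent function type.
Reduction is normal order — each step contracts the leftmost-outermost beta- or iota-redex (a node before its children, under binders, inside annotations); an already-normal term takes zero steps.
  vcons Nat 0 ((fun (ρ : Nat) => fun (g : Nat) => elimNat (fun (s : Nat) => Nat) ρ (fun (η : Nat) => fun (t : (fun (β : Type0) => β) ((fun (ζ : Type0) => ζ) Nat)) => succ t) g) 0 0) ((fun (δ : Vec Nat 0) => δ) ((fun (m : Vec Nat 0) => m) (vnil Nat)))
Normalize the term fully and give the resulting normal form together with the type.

resulting normal form:
  vcons Nat 0 0 (vnil Nat)
the term's type:
  Vec Nat 1
observation: the leftmost-outermost redex is a beta-redex, and normalization takes 5 steps.


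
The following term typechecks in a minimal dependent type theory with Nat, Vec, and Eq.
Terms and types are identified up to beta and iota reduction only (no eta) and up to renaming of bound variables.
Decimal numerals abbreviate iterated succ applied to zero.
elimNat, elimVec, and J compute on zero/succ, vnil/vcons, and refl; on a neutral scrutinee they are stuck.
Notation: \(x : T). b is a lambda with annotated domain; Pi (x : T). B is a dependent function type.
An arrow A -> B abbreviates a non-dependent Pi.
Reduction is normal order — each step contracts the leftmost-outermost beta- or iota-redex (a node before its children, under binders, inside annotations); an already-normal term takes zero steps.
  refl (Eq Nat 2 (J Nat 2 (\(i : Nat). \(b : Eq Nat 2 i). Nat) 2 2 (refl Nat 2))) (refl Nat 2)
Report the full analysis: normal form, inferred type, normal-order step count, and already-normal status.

normal form:
  refl (Eq Nat 2 2) (refl Nat 2)
the term's type:
  Eq (Eq Nat 2 2) (refl Nat 2) (refl Nat 2)
reduction steps (normal order): 1
started in normal form: no
first redex: a J iota-redex


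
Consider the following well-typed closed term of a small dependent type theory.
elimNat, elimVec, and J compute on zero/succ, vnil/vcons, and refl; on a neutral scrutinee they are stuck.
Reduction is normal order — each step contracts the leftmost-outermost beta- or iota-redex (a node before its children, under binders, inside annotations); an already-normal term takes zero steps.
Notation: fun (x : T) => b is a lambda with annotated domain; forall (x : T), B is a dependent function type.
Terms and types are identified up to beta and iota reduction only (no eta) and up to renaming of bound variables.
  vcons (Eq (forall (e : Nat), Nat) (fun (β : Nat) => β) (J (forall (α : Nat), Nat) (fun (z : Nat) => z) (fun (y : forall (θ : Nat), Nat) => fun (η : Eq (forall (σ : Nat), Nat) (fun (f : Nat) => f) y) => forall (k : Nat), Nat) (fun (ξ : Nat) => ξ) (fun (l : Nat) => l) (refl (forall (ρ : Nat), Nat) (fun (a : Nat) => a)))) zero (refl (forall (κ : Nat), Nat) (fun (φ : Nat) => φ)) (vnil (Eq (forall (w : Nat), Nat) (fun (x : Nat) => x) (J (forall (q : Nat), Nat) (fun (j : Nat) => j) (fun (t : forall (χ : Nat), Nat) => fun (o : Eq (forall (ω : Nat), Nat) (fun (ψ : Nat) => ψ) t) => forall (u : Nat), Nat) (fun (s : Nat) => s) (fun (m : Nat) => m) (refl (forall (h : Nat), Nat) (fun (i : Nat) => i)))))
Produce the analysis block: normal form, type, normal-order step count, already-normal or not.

reduced normal form:
  vcons (Eq (forall (e : Nat), Nat) (fun (β : Nat) => β) (fun (α : Nat) => α)) zero (refl (forall (z : Nat), Nat) (fun (y : Nat) => y)) (vnil (Eq (forall (θ : Nat), Nat) (fun (η : Nat) => η) (fun (σ : Nat) => σ)))
type:
  Vec (Eq (forall (e : Nat), Nat) (fun (β : Nat) => β) (fun (α : Nat) => α)) (succ zero)
reduction steps (normal order): 2
started in normal form: no
first contracted redex: a J iota-redex


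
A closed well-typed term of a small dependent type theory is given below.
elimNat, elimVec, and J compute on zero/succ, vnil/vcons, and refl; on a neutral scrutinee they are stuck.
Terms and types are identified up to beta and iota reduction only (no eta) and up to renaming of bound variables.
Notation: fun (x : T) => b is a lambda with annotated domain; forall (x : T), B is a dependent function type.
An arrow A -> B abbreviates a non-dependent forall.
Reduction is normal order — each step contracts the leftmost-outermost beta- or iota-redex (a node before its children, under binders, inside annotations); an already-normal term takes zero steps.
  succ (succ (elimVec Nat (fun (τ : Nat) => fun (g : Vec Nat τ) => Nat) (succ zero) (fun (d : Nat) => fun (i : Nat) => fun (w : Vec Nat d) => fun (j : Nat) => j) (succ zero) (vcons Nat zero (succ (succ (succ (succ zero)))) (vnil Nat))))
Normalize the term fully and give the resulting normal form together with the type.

normal form:
  succ (succ (succ zero))
the term's type:
  Nat
observation: 6 normal-order steps normalize the term, beginning with an elimVec iota-redex.


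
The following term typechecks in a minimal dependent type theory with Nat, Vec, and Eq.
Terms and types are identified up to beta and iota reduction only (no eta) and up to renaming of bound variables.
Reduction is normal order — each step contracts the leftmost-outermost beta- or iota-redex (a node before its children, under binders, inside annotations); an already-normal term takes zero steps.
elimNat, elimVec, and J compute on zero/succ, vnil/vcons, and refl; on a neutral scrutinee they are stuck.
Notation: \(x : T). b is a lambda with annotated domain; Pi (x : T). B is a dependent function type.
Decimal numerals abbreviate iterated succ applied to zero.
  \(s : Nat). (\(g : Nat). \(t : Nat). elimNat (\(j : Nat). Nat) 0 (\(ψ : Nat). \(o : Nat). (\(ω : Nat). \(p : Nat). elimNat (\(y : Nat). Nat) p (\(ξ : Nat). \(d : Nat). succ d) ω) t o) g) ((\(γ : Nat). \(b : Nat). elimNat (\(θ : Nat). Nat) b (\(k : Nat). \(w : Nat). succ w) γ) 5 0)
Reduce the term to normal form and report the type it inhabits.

resulting normal form:
  \(s : Nat). \(g : Nat). elimNat (\(t : Nat). Nat) (elimNat (\(j : Nat). Nat) (elimNat (\(ψ : Nat). Nat) (elimNat (\(o : Nat). Nat) (elimNat (\(ω : Nat). Nat) 0 (\(p : Nat). \(y : Nat). succ y) g) (\(ξ : Nat). \(d : Nat). succ d) g) (\(γ : Nat). \(b : Nat). succ b) g) (\(θ : Nat). \(k : Nat). succ k) g) (\(w : Nat). \(u : Nat). succ u) g
inferred type:
  Pi (s : Nat). Pi (g : Nat). Nat
observation: the leftmost-outermost redex is a beta-redex, and normalization takes 37 steps.


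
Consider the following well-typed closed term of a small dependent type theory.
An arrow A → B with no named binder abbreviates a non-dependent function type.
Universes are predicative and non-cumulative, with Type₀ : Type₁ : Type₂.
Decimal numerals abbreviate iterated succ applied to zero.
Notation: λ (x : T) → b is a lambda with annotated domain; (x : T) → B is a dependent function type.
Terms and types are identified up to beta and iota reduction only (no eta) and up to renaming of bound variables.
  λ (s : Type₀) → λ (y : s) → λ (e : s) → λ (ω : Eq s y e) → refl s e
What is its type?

type:
  (s : Type₀) → (y : s) → (e : s) → Eq s y e → Eq s e e


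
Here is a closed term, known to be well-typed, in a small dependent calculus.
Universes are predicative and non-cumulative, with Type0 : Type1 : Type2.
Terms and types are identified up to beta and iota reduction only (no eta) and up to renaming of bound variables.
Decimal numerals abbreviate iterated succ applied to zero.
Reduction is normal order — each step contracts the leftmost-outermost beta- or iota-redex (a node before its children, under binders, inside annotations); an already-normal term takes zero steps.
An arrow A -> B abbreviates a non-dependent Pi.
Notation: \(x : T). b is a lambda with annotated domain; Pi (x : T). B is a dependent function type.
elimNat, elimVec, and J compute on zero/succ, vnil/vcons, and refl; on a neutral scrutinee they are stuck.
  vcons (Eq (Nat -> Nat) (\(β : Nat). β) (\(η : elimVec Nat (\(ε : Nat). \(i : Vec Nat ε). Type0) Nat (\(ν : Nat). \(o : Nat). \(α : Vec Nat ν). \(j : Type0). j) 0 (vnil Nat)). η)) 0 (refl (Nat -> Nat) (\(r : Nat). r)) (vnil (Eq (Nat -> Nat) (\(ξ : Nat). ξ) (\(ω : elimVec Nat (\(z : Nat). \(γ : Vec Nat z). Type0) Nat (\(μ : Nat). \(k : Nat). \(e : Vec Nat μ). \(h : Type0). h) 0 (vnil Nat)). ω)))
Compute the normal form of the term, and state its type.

resulting normal form:
  vcons (Eq (Nat -> Nat) (\(β : Nat). β) (\(η : Nat). η)) 0 (refl (Nat -> Nat) (\(ε : Nat). ε)) (vnil (Eq (Nat -> Nat) (\(i : Nat). i) (\(ν : Nat). ν)))
inferred type:
  Vec (Eq (Nat -> Nat) (\(β : Nat). β) (\(η : Nat). η)) 1
observation: the leftmost-outermost redex is an elimVec iota-redex, and normalization takes 2 steps.


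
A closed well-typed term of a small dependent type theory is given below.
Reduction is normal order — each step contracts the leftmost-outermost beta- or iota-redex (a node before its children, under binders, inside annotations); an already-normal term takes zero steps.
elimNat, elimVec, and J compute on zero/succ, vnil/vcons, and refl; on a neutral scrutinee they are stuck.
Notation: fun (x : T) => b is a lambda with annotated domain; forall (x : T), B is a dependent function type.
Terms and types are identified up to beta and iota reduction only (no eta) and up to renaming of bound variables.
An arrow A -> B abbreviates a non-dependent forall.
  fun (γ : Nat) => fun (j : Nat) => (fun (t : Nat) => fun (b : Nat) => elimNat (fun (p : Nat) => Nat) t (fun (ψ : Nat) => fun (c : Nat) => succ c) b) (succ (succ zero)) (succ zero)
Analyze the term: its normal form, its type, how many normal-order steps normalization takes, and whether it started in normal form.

normal form:
  fun (γ : Nat) => fun (j : Nat) => succ (succ (succ zero))
the term's type:
  Nat -> Nat -> Nat
reduction steps (normal order): 6
already normal: no
first contracted redex: a beta-redex


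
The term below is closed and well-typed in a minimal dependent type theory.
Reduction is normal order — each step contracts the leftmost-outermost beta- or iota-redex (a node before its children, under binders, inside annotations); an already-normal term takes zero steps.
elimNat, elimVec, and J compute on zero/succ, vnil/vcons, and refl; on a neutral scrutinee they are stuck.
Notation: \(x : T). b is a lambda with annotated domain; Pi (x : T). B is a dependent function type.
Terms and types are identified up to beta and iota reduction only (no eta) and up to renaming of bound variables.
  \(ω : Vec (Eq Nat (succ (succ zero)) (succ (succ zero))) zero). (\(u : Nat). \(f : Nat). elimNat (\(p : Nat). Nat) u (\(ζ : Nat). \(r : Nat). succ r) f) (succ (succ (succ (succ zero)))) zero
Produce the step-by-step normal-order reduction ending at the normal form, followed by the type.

normal-order reduction sequence:
  \(ω : Vec (Eq Nat (succ (succ zero)) (succ (succ zero))) zero). (\(u : Nat). \(f : Nat). elimNat (\(p : Nat). Nat) u (\(ζ : Nat). \(r : Nat). succ r) f) (succ (succ (succ (succ zero)))) zero
  ~> \(ω : Vec (Eq Nat (succ (succ zero)) (succ (succ zero))) zero). (\(u : Nat). elimNat (\(f : Nat). Nat) (succ (succ (succ (succ zero)))) (\(p : Nat). \(ζ : Nat). succ ζ) u) zero
  ~> \(ω : Vec (Eq Nat (succ (succ zero)) (succ (succ zero))) zero). elimNat (\(u : Nat). Nat) (succ (succ (succ (succ zero)))) (\(f : Nat). \(p : Nat). succ p) zero
  ~> \(ω : Vec (Eq Nat (succ (succ zero)) (succ (succ zero))) zero). succ (succ (succ (succ zero)))
inferred type:
  Pi (ω : Vec (Eq Nat (succ (succ zero)) (succ (succ zero))) zero). Nat


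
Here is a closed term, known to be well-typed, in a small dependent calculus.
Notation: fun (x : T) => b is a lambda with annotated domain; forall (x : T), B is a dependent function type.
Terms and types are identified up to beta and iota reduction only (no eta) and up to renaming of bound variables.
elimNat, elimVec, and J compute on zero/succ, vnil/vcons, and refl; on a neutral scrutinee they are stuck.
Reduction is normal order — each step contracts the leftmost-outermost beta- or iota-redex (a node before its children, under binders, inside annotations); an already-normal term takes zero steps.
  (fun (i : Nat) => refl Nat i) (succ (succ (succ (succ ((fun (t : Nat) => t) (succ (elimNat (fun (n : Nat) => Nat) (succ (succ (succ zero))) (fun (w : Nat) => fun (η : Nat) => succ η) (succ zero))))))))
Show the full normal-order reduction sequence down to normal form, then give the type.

normal-order reduction sequence:
  (fun (i : Nat) => refl Nat i) (succ (succ (succ (succ ((fun (t : Nat) => t) (succ (elimNat (fun (n : Nat) => Nat) (succ (succ (succ zero))) (fun (w : Nat) => fun (η : Nat) => succ η) (succ zero))))))))
  ~> refl Nat (succ (succ (succ (succ ((fun (i : Nat) => i) (succ (elimNat (fun (t : Nat) => Nat) (succ (succ (succ zero))) (fun (n : Nat) => fun (w : Nat) => succ w) (succ zero))))))))
  ~> refl Nat (succ (succ (succ (succ (succ (elimNat (fun (i : Nat) => Nat) (succ (succ (succ zero))) (fun (t : Nat) => fun (n : Nat) => succ n) (succ zero)))))))
  ~> refl Nat (succ (succ (succ (succ (succ ((fun (i : Nat) => fun (t : Nat) => succ t) zero (elimNat (fun (n : Nat) => Nat) (succ (succ (succ zero))) (fun (w : Nat) => fun (η : Nat) => succ η) zero)))))))
  ~> refl Nat (succ (succ (succ (succ (succ ((fun (i : Nat) => succ i) (elimNat (fun (t : Nat) => Nat) (succ (succ (succ zero))) (fun (n : Nat) => fun (w : Nat) => succ w) zero)))))))
  ~> refl Nat (succ (succ (succ (succ (succ (succ (elimNat (fun (i : Nat) => Nat) (succ (succ (succ zero))) (fun (t : Nat) => fun (n : Nat) => succ n) zero)))))))
  ~> refl Nat (succ (succ (succ (succ (succ (succ (succ (succ (succ zero)))))))))
type:
  Eq Nat (succ (succ (succ (succ (succ (succ (succ (succ (succ zero))))))))) (succ (succ (succ (succ (succ (succ (succ (succ (succ zero)))))))))


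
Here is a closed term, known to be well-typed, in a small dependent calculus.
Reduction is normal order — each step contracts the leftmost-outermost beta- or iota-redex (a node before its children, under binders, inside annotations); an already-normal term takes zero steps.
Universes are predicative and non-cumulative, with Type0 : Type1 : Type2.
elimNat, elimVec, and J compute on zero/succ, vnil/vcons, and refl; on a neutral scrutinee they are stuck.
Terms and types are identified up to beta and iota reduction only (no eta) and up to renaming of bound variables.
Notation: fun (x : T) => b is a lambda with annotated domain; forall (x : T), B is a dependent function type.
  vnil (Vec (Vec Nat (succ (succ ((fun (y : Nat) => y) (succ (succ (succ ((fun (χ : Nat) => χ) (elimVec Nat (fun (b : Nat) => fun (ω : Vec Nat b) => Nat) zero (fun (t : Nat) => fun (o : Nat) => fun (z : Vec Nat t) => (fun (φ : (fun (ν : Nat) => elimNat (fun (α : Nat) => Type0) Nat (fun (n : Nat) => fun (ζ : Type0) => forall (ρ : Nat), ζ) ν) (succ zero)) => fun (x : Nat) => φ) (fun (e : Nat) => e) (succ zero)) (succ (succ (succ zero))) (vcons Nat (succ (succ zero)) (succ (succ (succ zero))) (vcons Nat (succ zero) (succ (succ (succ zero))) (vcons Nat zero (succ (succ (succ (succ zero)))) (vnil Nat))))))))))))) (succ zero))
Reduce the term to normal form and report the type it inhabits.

reduced normal form:
  vnil (Vec (Vec Nat (succ (succ (succ (succ (succ zero)))))) (succ zero))
inferred type:
  Vec (Vec (Vec Nat (succ (succ (succ (succ (succ zero)))))) (succ zero)) zero


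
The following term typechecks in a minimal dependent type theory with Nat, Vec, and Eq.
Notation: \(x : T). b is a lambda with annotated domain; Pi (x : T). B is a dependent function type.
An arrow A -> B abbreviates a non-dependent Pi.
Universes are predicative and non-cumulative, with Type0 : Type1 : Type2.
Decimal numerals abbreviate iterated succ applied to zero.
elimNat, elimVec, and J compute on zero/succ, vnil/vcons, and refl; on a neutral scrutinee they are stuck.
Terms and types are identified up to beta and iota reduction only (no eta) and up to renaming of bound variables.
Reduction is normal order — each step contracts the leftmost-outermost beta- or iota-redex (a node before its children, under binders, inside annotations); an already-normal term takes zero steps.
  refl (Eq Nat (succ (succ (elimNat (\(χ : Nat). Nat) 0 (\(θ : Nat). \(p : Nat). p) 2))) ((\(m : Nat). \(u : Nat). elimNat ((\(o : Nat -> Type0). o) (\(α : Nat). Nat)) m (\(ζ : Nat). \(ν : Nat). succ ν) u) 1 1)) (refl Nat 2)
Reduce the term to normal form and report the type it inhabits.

resulting normal form:
  refl (Eq Nat 2 2) (refl Nat 2)
type:
  Eq (Eq Nat 2 2) (refl Nat 2) (refl Nat 2)
observation: the first redex contracted is an elimNat iota-redex; the normal form is reached in 13 normal-order steps.


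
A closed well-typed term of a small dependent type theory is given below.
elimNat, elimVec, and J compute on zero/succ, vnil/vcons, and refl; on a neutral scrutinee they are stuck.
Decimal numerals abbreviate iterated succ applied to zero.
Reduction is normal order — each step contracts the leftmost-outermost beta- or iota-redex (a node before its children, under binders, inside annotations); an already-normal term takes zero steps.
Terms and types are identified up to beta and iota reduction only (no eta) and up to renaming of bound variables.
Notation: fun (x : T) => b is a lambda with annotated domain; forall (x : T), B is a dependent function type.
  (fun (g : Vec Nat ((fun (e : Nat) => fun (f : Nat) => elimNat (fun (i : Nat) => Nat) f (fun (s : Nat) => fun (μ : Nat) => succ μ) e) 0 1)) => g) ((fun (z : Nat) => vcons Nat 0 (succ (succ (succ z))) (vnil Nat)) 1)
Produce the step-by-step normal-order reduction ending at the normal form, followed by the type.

normal-order reduction sequence:
  (fun (g : Vec Nat ((fun (e : Nat) => fun (f : Nat) => elimNat (fun (i : Nat) => Nat) f (fun (s : Nat) => fun (μ : Nat) => succ μ) e) 0 1)) => g) ((fun (z : Nat) => vcons Nat 0 (succ (succ (succ z))) (vnil Nat)) 1)
  ~> (fun (g : Nat) => vcons Nat 0 (succ (succ (succ g))) (vnil Nat)) 1
  ~> vcons Nat 0 4 (vnil Nat)
inferred type:
  Vec Nat 1


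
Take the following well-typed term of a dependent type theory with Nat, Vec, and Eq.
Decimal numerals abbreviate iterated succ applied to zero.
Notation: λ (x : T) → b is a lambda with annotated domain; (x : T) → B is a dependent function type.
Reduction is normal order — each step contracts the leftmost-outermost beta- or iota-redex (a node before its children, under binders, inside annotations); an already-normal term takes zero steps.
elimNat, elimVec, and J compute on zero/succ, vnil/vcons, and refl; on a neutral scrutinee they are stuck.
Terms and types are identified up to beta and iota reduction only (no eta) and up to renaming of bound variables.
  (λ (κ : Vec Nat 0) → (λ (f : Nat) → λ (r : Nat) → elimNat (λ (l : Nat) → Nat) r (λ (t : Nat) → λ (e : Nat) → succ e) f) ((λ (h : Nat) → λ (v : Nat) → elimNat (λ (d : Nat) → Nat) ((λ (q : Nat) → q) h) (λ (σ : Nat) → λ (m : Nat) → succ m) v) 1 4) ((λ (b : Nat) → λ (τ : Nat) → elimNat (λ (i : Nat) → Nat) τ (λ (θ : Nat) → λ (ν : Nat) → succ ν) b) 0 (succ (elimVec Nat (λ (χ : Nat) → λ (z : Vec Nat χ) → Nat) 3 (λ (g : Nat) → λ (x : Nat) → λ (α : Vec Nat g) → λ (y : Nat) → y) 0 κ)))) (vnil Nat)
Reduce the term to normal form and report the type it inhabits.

resulting normal form:
  9
inferred type:
  Nat


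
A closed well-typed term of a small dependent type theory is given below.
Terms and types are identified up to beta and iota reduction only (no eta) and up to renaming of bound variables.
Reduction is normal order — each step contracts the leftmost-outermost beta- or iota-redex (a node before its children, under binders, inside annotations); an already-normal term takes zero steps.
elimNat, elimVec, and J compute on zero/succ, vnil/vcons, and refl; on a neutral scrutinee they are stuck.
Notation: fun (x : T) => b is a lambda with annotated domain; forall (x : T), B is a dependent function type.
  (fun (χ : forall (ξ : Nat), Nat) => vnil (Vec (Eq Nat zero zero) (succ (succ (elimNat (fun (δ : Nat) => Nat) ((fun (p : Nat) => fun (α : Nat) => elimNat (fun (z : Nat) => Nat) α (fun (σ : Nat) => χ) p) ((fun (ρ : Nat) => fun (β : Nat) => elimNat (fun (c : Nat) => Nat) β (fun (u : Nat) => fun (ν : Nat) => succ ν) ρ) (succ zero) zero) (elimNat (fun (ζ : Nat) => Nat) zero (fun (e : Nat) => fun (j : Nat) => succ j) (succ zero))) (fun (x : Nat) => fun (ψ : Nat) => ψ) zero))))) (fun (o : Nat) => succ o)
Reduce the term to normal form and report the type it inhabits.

reduced normal form:
  vnil (Vec (Eq Nat zero zero) (succ (succ (succ (succ zero)))))
inferred type:
  Vec (Vec (Eq Nat zero zero) (succ (succ (succ (succ zero))))) zero
observation: the first redex contracted is a beta-redex; the normal form is reached in 18 normal-order steps.


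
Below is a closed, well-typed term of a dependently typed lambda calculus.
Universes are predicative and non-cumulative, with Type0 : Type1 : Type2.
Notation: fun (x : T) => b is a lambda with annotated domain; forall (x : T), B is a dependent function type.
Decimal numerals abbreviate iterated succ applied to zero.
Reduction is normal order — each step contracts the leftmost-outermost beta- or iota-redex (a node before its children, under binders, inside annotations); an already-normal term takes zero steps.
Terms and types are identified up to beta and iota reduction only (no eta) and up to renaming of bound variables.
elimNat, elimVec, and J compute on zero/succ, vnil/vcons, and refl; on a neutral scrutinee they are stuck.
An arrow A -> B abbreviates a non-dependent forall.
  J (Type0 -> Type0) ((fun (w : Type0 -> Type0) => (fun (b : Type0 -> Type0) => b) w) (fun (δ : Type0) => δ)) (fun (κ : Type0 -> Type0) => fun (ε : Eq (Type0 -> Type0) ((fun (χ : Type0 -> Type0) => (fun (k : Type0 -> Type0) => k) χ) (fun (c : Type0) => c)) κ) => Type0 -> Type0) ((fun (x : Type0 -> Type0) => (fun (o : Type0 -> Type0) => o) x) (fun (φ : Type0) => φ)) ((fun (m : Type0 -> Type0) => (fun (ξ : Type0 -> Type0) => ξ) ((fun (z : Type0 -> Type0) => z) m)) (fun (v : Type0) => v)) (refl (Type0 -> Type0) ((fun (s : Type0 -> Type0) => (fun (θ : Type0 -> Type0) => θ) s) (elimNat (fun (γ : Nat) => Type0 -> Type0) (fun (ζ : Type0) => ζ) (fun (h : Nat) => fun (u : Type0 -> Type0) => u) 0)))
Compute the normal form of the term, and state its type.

normal form:
  fun (w : Type0) => w
type:
  Type0 -> Type0
observation: the leftmost-outermost redex is a J iota-redex, and normalization takes 3 steps.


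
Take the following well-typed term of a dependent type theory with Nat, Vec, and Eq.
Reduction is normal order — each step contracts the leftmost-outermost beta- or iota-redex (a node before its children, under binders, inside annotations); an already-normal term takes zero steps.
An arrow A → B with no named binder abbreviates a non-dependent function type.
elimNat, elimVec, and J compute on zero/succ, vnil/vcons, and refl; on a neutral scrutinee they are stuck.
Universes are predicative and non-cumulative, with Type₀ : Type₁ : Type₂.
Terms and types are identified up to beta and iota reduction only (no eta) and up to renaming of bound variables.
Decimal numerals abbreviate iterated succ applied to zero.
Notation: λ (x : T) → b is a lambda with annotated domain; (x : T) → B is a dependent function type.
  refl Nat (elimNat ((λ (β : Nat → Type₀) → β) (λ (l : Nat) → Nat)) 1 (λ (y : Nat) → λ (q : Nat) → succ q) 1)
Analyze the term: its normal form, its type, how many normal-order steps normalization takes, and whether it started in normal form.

normal form:
  refl Nat 2
type:
  Eq Nat 2 2
steps to reach normal form (normal order): 4
already normal: no
first redex: an elimNat iota-redex


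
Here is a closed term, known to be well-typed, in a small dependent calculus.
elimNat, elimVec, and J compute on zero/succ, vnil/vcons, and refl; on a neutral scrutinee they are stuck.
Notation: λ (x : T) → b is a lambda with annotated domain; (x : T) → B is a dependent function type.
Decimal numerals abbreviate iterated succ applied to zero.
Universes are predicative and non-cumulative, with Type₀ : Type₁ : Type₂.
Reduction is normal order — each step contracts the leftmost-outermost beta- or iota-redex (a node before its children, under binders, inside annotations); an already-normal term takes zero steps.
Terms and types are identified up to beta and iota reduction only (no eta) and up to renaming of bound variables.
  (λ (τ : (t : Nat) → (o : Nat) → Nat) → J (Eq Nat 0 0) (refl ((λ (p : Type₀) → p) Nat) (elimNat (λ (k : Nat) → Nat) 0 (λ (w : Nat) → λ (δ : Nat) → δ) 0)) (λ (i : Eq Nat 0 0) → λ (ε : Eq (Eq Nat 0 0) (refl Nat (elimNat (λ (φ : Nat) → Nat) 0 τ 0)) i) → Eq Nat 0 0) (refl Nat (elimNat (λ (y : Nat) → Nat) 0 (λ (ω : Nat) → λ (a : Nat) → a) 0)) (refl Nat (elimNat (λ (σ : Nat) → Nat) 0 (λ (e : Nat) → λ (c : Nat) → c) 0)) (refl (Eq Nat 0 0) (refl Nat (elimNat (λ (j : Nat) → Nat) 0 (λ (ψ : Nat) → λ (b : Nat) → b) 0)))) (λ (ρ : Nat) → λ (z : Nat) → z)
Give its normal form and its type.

resulting normal form:
  refl Nat 0
type:
  Eq Nat 0 0
observation: 3 normal-order steps normalize the term, beginning with a beta-redex.


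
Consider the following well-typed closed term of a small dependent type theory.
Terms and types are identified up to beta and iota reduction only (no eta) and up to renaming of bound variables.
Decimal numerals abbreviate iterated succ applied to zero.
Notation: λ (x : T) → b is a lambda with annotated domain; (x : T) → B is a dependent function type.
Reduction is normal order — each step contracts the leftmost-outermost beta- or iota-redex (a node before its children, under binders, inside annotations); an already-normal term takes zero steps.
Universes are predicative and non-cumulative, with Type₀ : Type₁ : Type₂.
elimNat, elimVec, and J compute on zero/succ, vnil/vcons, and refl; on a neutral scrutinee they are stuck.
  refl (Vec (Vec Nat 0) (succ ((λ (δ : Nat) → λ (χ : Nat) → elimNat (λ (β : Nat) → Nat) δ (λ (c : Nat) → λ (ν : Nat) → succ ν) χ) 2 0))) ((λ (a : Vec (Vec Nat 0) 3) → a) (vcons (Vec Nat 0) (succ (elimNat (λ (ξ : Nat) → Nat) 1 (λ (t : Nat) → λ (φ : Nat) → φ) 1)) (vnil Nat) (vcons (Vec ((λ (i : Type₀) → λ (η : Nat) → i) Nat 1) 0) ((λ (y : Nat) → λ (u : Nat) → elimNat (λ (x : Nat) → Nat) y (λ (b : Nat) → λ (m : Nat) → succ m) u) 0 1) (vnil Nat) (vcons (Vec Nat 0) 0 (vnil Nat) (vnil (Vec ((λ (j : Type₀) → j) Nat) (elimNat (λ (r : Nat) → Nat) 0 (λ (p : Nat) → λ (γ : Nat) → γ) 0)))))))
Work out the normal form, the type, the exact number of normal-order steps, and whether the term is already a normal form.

resulting normal form:
  refl (Vec (Vec Nat 0) 3) (vcons (Vec Nat 0) 2 (vnil Nat) (vcons (Vec Nat 0) 1 (vnil Nat) (vcons (Vec Nat 0) 0 (vnil Nat) (vnil (Vec Nat 0)))))
type:
  Eq (Vec (Vec Nat 0) 3) (vcons (Vec Nat 0) 2 (vnil Nat) (vcons (Vec Nat 0) 1 (vnil Nat) (vcons (Vec Nat 0) 0 (vnil Nat) (vnil (Vec Nat 0))))) (vcons (Vec Nat 0) 2 (vnil Nat) (vcons (Vec Nat 0) 1 (vnil Nat) (vcons (Vec Nat 0) 0 (vnil Nat) (vnil (Vec Nat 0)))))
reduction steps (normal order): 18
term was already normal: no
first contracted redex: a beta-redex


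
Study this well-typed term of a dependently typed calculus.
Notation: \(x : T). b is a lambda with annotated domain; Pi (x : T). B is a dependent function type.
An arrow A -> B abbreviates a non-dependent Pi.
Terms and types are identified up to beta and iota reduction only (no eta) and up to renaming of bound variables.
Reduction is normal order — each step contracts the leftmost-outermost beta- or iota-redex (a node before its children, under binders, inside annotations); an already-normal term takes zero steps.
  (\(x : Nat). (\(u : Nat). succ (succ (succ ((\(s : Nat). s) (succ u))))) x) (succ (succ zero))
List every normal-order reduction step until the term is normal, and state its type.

normal-order reduction sequence:
  (\(x : Nat). (\(u : Nat). succ (succ (succ ((\(s : Nat). s) (succ u))))) x) (succ (succ zero))
  ~> (\(x : Nat). succ (succ (succ ((\(u : Nat). u) (succ x))))) (succ (succ zero))
  ~> succ (succ (succ ((\(x : Nat). x) (succ (succ (succ zero))))))
  ~> succ (succ (succ (succ (succ (succ zero)))))
inferred type:
  Nat


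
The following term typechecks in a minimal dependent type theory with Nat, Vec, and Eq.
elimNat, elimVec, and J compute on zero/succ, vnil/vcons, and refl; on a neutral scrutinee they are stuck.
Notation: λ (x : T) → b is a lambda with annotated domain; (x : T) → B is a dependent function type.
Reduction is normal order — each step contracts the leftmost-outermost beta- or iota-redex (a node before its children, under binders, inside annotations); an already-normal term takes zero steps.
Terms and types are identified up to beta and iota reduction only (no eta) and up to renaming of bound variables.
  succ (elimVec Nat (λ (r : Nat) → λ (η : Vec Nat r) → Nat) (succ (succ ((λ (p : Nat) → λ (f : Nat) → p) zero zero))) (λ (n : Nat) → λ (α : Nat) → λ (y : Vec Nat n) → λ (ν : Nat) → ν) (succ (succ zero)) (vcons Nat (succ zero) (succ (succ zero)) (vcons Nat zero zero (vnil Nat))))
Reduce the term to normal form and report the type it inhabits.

resulting normal form:
  succ (succ (succ zero))
the term's type:
  Nat
observation: normalization takes exactly 13 steps under the normal-order strategy.


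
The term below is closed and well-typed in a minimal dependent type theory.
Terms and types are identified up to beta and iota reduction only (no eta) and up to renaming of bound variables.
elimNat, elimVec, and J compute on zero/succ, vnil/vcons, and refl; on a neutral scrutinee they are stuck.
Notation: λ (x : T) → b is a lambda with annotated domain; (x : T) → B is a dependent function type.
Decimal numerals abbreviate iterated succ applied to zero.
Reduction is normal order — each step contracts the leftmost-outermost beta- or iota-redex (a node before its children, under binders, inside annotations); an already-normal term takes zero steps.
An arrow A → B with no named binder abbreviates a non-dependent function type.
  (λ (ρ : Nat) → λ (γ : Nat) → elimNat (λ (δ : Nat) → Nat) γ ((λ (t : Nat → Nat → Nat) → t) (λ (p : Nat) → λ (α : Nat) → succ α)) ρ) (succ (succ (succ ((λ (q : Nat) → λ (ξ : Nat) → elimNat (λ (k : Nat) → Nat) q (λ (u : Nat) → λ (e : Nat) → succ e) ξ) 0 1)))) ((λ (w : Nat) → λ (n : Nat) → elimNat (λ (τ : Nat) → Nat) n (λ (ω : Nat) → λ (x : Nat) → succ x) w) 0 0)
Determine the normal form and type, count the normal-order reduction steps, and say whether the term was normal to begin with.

normal form:
  4
type:
  Nat
steps to reach normal form (normal order): 28
term was already normal: no
first redex: a beta-redex
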